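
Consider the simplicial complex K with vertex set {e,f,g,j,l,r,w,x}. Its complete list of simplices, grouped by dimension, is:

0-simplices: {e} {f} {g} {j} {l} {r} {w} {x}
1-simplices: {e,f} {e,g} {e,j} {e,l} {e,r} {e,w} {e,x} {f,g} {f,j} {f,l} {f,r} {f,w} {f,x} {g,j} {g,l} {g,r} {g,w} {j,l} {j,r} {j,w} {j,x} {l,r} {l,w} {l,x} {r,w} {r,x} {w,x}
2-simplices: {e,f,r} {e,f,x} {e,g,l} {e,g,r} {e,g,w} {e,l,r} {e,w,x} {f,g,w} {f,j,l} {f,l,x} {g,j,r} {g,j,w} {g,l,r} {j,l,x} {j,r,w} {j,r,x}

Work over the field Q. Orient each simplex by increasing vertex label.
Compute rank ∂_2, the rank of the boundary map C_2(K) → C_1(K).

n_0=8 n_1=27 n_2=16  [Q]
∂1: piv[ef,eg,ej,el,er,ew,ex] rk=7  ker:fg,fj,fl,fr,fw,fx,gj,gl,gr,gw,jl,jr,jw,jx,lr,lw,lx,rw,rx,wx
∂2: piv[efr,efx,egl,egr,egw,elr,ewx,fgw,fjl,flx,gjr,gjw,jlx,jrw,jrx] rk=15  ker:glr
rk∂_2=15

rank∂_2=15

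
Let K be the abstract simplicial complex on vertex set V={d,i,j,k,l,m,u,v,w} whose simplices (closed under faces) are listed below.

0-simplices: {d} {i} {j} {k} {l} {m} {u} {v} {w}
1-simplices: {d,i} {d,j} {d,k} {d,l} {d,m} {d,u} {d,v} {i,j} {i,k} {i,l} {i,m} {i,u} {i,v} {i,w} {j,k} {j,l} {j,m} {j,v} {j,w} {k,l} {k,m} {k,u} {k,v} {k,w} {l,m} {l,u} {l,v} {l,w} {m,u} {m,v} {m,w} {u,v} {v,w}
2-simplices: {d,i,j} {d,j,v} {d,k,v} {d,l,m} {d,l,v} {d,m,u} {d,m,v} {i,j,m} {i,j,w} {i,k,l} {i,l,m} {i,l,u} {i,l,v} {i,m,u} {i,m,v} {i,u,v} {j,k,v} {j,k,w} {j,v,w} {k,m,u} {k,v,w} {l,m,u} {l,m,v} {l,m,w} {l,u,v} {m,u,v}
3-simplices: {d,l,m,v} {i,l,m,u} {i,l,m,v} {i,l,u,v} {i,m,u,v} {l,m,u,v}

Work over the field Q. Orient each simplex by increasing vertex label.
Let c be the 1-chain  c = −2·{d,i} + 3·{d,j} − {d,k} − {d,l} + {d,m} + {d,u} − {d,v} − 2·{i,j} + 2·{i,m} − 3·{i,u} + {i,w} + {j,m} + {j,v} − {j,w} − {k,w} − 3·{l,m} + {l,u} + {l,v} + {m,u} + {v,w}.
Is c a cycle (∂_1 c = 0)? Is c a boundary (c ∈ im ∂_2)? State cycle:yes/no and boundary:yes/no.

n_0=9 n_1=33 n_2=26 n_3=6  [Q]
∂1: piv[di,dj,dk,dl,dm,du,dv,iw] rk=8  ker:ij,ik,il,im,iu,iv,jk,jl,jm,jv,jw,kl,km,ku,kv,kw,lm,lu,lv,lw,mu,mv,mw,uv,vw
∂2: piv[dij,djv,dkv,dlm,dlv,dmu,dmv,ijm,ijw,ikl,ilm,ilu,ilv,imu,iuv,jkv,jkw,jvw,kmu,lmw] rk=20  ker:imv,kvw,lmu,lmv,luv,muv
∂3: piv[dlmv,ilmu,ilmv,iluv,imuv] rk=5  ker:lmuv
∂1c = 0
c vs im∂2: reduces to 0 ⇒ boundary

cycle:yes boundary:yes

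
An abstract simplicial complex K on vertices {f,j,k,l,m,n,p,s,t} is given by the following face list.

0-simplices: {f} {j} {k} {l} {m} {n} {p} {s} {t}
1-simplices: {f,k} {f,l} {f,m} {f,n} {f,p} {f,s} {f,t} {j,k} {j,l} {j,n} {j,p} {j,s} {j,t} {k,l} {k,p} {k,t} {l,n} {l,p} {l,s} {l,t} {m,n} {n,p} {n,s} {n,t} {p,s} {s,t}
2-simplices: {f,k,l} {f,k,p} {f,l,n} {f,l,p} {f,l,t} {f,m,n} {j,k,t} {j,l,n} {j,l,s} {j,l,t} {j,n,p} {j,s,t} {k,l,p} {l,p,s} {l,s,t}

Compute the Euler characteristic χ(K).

χ(K)=-2

n_0=9 n_1=26 n_2=15
χ=+9−26+15=-2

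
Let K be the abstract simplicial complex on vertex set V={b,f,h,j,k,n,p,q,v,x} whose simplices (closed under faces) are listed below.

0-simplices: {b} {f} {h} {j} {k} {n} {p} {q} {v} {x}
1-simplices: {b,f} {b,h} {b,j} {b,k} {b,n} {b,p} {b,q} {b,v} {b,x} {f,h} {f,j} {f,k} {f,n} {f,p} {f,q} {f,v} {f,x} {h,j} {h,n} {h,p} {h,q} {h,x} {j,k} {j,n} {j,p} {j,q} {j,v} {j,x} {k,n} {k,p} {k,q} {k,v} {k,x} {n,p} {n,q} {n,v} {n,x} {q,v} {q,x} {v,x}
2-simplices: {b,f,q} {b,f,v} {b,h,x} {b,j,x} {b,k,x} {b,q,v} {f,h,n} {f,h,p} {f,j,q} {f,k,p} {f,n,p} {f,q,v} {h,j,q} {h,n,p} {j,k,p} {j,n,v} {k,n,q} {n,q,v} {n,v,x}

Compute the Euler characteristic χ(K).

χ(K)=-11

n_0=10 n_1=40 n_2=19
χ=+10−40+19=-11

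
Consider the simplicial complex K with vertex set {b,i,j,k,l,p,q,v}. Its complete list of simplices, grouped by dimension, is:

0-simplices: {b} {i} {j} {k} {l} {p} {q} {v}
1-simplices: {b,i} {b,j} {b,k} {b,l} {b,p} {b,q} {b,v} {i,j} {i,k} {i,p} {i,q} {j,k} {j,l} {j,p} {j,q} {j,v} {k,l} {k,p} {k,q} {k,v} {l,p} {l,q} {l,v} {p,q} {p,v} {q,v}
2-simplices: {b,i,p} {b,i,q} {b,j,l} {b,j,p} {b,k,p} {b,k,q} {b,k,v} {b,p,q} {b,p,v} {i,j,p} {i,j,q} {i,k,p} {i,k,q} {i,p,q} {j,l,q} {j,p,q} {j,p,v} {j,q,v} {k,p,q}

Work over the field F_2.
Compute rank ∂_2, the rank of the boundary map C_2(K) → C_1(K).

n_0=8 n_1=26 n_2=19  [Z2]
∂1: piv[bi,bj,bk,bl,bp,bq,bv] rk=7  ker:ij,ik,ip,iq,jk,jl,jp,jq,jv,kl,kp,kq,kv,lp,lq,lv,pq,pv,qv
∂2: piv[bip,biq,bjl,bjp,bkp,bkq,bkv,bpq,bpv,ijp,ijq,ikp,jlq,jpv,jqv] rk=15  ker:ikq,ipq,jpq,kpq
rk∂_2=15

rank∂_2=15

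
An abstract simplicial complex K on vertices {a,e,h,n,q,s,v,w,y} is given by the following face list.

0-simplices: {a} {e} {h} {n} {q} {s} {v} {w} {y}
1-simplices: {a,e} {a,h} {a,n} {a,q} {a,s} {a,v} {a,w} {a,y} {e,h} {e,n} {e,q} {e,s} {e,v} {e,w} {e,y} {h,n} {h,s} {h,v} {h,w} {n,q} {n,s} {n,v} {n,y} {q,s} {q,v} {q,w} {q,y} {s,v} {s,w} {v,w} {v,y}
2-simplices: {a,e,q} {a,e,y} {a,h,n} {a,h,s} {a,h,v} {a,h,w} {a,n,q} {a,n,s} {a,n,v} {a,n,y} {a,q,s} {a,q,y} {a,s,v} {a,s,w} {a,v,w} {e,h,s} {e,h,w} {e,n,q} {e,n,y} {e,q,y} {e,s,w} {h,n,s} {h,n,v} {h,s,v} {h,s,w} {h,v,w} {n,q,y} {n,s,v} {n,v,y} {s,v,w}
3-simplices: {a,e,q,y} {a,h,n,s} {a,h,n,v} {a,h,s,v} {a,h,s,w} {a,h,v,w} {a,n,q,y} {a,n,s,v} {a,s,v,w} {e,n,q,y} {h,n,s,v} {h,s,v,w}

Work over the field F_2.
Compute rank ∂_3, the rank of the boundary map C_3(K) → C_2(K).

rank∂_3=10

n_0=9 n_1=31 n_2=30 n_3=12  [Z2]
∂1: piv[ae,ah,an,aq,as,av,aw,ay] rk=8  ker:eh,en,eq,es,ev,ew,ey,hn,hs,hv,hw,nq,ns,nv,ny,qs,qv,qw,qy,sv,sw,vw,vy
∂2: piv[aeq,aey,ahn,ahs,ahv,ahw,anq,ans,anv,any,aqs,aqy,asv,asw,avw,ehs,ehw,enq,nvy] rk=19  ker:eny,eqy,esw,hns,hnv,hsv,hsw,hvw,nqy,nsv,svw
∂3: piv[aeqy,ahns,ahnv,ahsv,ahsw,ahvw,anqy,ansv,asvw,enqy] rk=10  ker:hnsv,hsvw
rk∂_3=10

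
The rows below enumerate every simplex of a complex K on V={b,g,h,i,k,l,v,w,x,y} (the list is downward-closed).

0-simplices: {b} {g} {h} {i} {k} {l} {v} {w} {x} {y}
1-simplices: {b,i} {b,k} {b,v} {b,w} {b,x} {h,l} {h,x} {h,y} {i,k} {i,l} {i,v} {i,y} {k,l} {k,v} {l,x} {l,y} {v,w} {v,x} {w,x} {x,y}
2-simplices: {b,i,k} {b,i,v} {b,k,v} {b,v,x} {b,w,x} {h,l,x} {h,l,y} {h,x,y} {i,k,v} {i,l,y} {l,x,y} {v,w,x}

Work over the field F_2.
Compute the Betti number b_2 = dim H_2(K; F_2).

n_0=10 n_1=20 n_2=12  [Z2]
∂1: piv[bi,bk,bv,bw,bx,hl,hx,hy] rk=8  ker:ik,il,iv,iy,kl,kv,lx,ly,vw,vx,wx,xy
∂2: piv[bik,biv,bkv,bvx,bwx,hlx,hly,hxy,ily,vwx] rk=10  ker:ikv,lxy
b_2=(12−10)−0=2

b_2=2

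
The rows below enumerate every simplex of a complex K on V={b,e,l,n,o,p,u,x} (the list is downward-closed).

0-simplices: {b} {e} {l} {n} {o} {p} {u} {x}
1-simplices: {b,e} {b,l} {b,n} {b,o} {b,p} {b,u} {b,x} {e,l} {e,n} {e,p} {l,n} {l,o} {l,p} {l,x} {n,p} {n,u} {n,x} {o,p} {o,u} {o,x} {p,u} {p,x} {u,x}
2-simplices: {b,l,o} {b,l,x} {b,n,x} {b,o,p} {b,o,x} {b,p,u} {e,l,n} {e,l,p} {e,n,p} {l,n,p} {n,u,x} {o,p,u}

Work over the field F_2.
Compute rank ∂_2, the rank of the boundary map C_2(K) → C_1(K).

n_0=8 n_1=23 n_2=12  [Z2]
∂1: piv[be,bl,bn,bo,bp,bu,bx] rk=7  ker:el,en,ep,ln,lo,lp,lx,np,nu,nx,op,ou,ox,pu,px,ux
∂2: piv[blo,blx,bnx,bop,box,bpu,eln,elp,enp,nux,opu] rk=11  ker:lnp
rk∂_2=11

rank∂_2=11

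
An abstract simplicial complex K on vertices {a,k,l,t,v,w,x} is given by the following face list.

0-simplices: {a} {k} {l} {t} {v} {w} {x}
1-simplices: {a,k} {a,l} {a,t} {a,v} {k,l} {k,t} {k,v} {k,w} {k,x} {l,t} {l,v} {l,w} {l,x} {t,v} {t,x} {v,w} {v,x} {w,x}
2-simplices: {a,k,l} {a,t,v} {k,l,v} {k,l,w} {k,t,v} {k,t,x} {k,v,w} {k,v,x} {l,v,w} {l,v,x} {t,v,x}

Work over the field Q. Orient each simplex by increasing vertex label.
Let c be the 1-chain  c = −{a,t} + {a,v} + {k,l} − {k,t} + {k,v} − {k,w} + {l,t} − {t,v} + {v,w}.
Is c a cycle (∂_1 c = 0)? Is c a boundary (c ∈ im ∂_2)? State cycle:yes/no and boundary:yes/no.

cycle:yes boundary:no

n_0=7 n_1=18 n_2=11  [Q]
∂1: piv[ak,al,at,av,kw,kx] rk=6  ker:kl,kt,kv,lt,lv,lw,lx,tv,tx,vw,vx,wx
∂2: piv[akl,atv,klv,klw,ktv,ktx,kvw,kvx,lvx] rk=9  ker:lvw,tvx
∂1c = 0
c vs im∂2: residual ≠ 0 ⇒ not boundary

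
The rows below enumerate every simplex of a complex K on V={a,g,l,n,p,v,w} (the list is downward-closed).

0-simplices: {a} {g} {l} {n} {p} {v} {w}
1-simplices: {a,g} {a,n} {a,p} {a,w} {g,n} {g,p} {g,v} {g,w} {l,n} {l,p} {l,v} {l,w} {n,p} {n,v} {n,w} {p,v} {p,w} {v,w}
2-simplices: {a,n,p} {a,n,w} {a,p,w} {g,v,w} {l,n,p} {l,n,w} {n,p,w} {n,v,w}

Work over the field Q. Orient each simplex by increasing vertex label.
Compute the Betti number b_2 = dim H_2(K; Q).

n_0=7 n_1=18 n_2=8  [Q]
∂1: piv[ag,an,ap,aw,gv,ln] rk=6  ker:gn,gp,gw,lp,lv,lw,np,nv,nw,pv,pw,vw
∂2: piv[anp,anw,apw,gvw,lnp,lnw,nvw] rk=7  ker:npw
b_2=(8−7)−0=1

b_2=1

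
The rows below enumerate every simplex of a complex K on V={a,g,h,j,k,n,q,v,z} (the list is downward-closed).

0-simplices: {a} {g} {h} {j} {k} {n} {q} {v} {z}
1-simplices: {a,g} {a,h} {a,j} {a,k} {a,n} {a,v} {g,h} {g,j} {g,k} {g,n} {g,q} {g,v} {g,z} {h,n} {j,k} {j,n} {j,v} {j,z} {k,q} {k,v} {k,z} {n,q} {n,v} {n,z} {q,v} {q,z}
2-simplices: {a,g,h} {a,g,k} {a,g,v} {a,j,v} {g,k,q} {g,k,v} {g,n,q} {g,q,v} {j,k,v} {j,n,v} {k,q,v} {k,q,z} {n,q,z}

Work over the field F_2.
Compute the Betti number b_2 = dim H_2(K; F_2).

b_2=1

n_0=9 n_1=26 n_2=13  [Z2]
∂1: piv[ag,ah,aj,ak,an,av,gq,gz] rk=8  ker:gh,gj,gk,gn,gv,hn,jk,jn,jv,jz,kq,kv,kz,nq,nv,nz,qv,qz
∂2: piv[agh,agk,agv,ajv,gkq,gkv,gnq,gqv,jkv,jnv,kqz,nqz] rk=12  ker:kqv
b_2=(13−12)−0=1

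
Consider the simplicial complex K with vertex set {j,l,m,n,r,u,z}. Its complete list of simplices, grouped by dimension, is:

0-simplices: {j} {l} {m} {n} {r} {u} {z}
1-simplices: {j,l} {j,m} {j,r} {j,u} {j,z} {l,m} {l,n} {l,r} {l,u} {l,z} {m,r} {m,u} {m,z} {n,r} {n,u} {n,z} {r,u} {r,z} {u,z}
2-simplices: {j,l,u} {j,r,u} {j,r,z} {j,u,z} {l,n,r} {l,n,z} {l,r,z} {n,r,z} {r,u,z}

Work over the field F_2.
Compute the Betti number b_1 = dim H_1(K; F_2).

b_1=6

n_0=7 n_1=19 n_2=9  [Z2]
∂1: piv[jl,jm,jr,ju,jz,ln] rk=6  ker:lm,lr,lu,lz,mr,mu,mz,nr,nu,nz,ru,rz,uz
∂2: piv[jlu,jru,jrz,juz,lnr,lnz,lrz] rk=7  ker:nrz,ruz
b_1=(19−6)−7=6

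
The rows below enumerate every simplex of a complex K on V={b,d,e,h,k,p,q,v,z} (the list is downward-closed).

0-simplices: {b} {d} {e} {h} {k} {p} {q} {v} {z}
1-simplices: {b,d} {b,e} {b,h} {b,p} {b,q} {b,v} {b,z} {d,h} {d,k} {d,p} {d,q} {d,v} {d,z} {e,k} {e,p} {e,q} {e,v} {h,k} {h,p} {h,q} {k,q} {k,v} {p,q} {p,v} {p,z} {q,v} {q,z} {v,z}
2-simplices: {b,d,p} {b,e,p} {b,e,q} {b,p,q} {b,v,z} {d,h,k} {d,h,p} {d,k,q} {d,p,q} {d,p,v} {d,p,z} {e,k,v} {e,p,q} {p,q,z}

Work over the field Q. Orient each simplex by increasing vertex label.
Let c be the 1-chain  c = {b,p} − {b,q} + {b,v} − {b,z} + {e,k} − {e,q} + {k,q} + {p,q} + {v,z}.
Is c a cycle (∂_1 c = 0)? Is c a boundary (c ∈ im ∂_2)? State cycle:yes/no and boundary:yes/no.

cycle:yes boundary:no

n_0=9 n_1=28 n_2=14  [Q]
∂1: piv[bd,be,bh,bp,bq,bv,bz,dk] rk=8  ker:dh,dp,dq,dv,dz,ek,ep,eq,ev,hk,hp,hq,kq,kv,pq,pv,pz,qv,qz,vz
∂2: piv[bdp,bep,beq,bpq,bvz,dhk,dhp,dkq,dpq,dpv,dpz,ekv,pqz] rk=13  ker:epq
∂1c = 0
c vs im∂2: residual ≠ 0 ⇒ not boundary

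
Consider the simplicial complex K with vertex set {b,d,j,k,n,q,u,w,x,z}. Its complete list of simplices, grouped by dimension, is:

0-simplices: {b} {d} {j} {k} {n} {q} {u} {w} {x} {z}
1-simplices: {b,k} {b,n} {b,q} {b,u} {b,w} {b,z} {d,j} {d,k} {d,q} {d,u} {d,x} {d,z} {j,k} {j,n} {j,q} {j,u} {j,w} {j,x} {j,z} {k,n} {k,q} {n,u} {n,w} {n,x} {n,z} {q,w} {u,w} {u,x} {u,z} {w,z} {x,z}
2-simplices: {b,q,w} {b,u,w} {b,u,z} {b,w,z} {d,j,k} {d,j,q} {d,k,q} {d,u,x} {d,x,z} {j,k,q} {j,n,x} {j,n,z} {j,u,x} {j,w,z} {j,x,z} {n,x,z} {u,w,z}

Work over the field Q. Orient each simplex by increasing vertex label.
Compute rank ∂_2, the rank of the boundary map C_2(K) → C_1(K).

rank∂_2=14

n_0=10 n_1=31 n_2=17  [Q]
∂1: piv[bk,bn,bq,bu,bw,bz,dj,dk,dx] rk=9  ker:dq,du,dz,jk,jn,jq,ju,jw,jx,jz,kn,kq,nu,nw,nx,nz,qw,uw,ux,uz,wz,xz
∂2: piv[bqw,buw,buz,bwz,djk,djq,dkq,dux,dxz,jnx,jnz,jux,jwz,jxz] rk=14  ker:jkq,nxz,uwz
rk∂_2=14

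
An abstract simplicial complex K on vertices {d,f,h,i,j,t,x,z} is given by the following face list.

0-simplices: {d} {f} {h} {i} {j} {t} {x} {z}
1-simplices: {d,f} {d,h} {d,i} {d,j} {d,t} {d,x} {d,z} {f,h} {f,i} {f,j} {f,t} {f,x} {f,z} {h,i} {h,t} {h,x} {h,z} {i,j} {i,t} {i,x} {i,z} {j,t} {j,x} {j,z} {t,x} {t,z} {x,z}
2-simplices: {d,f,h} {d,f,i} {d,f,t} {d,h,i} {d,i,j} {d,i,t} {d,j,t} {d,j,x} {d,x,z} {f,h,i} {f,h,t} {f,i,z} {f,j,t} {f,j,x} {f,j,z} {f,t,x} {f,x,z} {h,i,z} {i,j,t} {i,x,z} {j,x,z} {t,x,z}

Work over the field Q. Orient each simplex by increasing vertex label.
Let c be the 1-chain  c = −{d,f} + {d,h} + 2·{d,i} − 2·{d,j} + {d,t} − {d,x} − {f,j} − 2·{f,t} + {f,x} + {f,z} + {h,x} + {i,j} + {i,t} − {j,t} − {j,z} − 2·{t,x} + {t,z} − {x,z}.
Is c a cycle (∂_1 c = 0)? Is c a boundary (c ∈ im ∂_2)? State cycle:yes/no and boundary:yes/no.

cycle:yes boundary:no

n_0=8 n_1=27 n_2=22  [Q]
∂1: piv[df,dh,di,dj,dt,dx,dz] rk=7  ker:fh,fi,fj,ft,fx,fz,hi,ht,hx,hz,ij,it,ix,iz,jt,jx,jz,tx,tz,xz
∂2: piv[dfh,dfi,dft,dhi,dij,dit,djt,djx,dxz,fht,fiz,fjt,fjx,fjz,ftx,fxz,hiz,ixz,txz] rk=19  ker:fhi,ijt,jxz
∂1c = 0
c vs im∂2: residual ≠ 0 ⇒ not boundary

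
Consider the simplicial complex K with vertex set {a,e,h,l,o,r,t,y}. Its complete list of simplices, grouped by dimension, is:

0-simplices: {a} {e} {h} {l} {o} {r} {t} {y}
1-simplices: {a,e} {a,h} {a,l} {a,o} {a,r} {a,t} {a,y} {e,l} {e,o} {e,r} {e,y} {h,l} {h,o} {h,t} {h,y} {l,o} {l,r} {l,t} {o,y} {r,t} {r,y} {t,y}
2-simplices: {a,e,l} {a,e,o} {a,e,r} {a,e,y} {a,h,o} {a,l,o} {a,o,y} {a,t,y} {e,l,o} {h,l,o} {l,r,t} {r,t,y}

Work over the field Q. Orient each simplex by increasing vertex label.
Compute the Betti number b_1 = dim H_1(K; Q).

n_0=8 n_1=22 n_2=12  [Q]
∂1: piv[ae,ah,al,ao,ar,at,ay] rk=7  ker:el,eo,er,ey,hl,ho,ht,hy,lo,lr,lt,oy,rt,ry,ty
∂2: piv[ael,aeo,aer,aey,aho,alo,aoy,aty,hlo,lrt,rty] rk=11  ker:elo
b_1=(22−7)−11=4

b_1=4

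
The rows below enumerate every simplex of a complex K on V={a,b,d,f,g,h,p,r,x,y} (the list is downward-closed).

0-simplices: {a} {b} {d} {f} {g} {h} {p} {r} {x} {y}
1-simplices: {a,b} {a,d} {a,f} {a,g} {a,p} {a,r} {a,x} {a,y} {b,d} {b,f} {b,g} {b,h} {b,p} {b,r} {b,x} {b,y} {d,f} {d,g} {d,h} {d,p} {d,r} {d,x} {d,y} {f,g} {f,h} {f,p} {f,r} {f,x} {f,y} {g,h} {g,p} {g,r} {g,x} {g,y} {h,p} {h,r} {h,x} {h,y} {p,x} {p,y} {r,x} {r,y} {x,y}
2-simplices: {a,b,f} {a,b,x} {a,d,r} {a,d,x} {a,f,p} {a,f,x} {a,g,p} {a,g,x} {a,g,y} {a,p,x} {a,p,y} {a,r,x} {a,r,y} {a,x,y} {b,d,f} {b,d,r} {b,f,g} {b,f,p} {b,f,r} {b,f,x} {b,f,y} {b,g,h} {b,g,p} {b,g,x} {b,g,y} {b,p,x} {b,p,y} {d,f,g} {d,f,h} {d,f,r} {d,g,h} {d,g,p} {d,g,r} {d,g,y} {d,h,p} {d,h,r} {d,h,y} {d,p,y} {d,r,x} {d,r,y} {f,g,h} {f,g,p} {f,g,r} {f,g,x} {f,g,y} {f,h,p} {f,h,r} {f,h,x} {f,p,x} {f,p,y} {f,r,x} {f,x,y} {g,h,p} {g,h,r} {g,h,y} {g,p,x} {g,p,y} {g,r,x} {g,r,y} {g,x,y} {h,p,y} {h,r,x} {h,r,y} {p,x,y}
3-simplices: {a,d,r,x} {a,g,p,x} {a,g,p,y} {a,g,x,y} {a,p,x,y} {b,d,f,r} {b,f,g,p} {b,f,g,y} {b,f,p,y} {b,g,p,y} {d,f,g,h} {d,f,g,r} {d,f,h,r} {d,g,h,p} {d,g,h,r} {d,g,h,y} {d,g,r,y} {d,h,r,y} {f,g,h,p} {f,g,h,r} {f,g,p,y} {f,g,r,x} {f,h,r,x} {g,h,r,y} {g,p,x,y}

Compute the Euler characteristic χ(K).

n_0=10 n_1=43 n_2=64 n_3=25
χ=+10−43+64−25=6

χ(K)=6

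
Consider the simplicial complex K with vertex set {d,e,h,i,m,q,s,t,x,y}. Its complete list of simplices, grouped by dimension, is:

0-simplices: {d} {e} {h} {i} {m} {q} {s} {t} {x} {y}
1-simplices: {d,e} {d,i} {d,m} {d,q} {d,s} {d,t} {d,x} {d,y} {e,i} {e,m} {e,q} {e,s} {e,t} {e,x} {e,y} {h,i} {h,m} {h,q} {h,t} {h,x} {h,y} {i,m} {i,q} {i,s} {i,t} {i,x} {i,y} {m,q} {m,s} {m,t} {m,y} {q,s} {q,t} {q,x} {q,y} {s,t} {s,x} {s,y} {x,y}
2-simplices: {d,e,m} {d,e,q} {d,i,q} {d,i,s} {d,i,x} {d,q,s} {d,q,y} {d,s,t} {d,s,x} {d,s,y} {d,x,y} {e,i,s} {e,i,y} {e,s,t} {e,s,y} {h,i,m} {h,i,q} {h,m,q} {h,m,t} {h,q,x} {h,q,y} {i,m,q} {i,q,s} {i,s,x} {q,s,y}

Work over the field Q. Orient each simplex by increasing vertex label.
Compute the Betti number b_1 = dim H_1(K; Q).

b_1=9

n_0=10 n_1=39 n_2=25  [Q]
∂1: piv[de,di,dm,dq,ds,dt,dx,dy,hi] rk=9  ker:ei,em,eq,es,et,ex,ey,hm,hq,ht,hx,hy,im,iq,is,it,ix,iy,mq,ms,mt,my,qs,qt,qx,qy,st,sx,sy,xy
∂2: piv[dem,deq,diq,dis,dix,dqs,dqy,dst,dsx,dsy,dxy,eis,eiy,est,esy,him,hiq,hmq,hmt,hqx,hqy] rk=21  ker:imq,iqs,isx,qsy
b_1=(39−9)−21=9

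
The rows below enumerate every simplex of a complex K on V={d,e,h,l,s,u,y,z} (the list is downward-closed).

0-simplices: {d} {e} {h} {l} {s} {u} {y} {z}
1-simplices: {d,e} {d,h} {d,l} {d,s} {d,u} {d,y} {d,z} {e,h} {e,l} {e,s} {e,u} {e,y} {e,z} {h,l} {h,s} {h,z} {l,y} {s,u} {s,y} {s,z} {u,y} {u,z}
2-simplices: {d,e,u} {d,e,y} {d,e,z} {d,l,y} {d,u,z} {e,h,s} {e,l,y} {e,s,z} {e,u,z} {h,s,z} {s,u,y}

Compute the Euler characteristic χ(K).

χ(K)=-3

n_0=8 n_1=22 n_2=11
χ=+8−22+11=-3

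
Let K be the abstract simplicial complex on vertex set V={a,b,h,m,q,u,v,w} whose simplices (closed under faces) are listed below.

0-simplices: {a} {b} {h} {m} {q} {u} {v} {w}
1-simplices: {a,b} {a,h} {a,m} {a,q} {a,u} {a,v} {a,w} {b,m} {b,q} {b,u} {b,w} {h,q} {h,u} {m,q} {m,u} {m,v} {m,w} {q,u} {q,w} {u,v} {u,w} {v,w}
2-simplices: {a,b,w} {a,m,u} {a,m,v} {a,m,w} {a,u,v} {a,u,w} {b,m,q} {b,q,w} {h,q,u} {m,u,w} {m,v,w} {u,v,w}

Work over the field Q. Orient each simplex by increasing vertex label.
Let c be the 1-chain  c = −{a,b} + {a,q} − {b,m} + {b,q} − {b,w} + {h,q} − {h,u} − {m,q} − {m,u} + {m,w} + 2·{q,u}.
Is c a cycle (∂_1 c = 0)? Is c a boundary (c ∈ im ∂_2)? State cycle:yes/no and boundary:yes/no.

cycle:yes boundary:no

n_0=8 n_1=22 n_2=12  [Q]
∂1: piv[ab,ah,am,aq,au,av,aw] rk=7  ker:bm,bq,bu,bw,hq,hu,mq,mu,mv,mw,qu,qw,uv,uw,vw
∂2: piv[abw,amu,amv,amw,auv,auw,bmq,bqw,hqu,mvw] rk=10  ker:muw,uvw
∂1c = 0
c vs im∂2: residual ≠ 0 ⇒ not boundary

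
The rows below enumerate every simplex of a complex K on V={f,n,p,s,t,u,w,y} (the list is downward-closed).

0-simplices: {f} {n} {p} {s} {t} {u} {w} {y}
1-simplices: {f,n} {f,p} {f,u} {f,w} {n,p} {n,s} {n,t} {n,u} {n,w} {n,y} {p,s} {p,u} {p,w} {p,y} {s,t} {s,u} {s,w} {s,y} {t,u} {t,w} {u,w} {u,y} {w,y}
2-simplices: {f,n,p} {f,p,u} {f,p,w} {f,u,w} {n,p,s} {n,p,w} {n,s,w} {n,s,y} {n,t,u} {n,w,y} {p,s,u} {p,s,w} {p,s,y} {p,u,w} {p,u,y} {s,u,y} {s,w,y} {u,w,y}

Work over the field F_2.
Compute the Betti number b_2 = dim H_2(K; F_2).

n_0=8 n_1=23 n_2=18  [Z2]
∂1: piv[fn,fp,fu,fw,ns,nt,ny] rk=7  ker:np,nu,nw,ps,pu,pw,py,st,su,sw,sy,tu,tw,uw,uy,wy
∂2: piv[fnp,fpu,fpw,fuw,nps,npw,nsw,nsy,ntu,nwy,psu,psy,puy] rk=13  ker:psw,puw,suy,swy,uwy
b_2=(18−13)−0=5

b_2=5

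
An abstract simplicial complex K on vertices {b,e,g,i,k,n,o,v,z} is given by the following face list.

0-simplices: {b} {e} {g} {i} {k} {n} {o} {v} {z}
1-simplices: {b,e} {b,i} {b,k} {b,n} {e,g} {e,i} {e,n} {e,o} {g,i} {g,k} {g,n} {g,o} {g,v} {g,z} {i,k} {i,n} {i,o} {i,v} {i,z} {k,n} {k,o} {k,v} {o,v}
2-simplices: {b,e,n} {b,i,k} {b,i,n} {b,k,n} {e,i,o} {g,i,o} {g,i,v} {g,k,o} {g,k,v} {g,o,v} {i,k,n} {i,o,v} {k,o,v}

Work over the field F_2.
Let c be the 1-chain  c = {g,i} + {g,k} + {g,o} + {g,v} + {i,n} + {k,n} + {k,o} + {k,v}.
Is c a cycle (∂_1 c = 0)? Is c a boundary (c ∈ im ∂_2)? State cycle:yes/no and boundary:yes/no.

cycle:yes boundary:no

n_0=9 n_1=23 n_2=13  [Z2]
∂1: piv[be,bi,bk,bn,eg,eo,gv,gz] rk=8  ker:ei,en,gi,gk,gn,go,ik,in,io,iv,iz,kn,ko,kv,ov
∂2: piv[ben,bik,bin,bkn,eio,gio,giv,gko,gkv,gov] rk=10  ker:ikn,iov,kov
∂1c = 0
c vs im∂2: residual ≠ 0 ⇒ not boundary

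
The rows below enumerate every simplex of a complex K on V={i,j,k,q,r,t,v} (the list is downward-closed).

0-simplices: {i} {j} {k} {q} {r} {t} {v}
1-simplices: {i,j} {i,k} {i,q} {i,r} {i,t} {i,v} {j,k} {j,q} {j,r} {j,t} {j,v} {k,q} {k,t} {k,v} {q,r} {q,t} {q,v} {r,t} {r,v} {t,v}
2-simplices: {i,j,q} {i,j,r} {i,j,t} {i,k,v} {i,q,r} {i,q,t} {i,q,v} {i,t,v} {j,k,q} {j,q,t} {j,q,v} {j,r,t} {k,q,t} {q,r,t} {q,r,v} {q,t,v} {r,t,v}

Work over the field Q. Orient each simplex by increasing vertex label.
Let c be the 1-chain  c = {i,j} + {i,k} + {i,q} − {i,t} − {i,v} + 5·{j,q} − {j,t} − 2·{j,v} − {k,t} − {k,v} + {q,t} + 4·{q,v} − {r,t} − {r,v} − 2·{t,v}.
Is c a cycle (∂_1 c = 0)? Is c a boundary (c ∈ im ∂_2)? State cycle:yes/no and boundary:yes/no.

n_0=7 n_1=20 n_2=17  [Q]
∂1: piv[ij,ik,iq,ir,it,iv] rk=6  ker:jk,jq,jr,jt,jv,kq,kt,kv,qr,qt,qv,rt,rv,tv
∂2: piv[ijq,ijr,ijt,ikv,iqr,iqt,iqv,itv,jkq,jqv,jrt,kqt,qrv] rk=13  ker:jqt,qrt,qtv,rtv
∂1c = −{i} − {j} + 3·{k} + {q} + 2·{r} − {t} − 3·{v}

cycle:no boundary:no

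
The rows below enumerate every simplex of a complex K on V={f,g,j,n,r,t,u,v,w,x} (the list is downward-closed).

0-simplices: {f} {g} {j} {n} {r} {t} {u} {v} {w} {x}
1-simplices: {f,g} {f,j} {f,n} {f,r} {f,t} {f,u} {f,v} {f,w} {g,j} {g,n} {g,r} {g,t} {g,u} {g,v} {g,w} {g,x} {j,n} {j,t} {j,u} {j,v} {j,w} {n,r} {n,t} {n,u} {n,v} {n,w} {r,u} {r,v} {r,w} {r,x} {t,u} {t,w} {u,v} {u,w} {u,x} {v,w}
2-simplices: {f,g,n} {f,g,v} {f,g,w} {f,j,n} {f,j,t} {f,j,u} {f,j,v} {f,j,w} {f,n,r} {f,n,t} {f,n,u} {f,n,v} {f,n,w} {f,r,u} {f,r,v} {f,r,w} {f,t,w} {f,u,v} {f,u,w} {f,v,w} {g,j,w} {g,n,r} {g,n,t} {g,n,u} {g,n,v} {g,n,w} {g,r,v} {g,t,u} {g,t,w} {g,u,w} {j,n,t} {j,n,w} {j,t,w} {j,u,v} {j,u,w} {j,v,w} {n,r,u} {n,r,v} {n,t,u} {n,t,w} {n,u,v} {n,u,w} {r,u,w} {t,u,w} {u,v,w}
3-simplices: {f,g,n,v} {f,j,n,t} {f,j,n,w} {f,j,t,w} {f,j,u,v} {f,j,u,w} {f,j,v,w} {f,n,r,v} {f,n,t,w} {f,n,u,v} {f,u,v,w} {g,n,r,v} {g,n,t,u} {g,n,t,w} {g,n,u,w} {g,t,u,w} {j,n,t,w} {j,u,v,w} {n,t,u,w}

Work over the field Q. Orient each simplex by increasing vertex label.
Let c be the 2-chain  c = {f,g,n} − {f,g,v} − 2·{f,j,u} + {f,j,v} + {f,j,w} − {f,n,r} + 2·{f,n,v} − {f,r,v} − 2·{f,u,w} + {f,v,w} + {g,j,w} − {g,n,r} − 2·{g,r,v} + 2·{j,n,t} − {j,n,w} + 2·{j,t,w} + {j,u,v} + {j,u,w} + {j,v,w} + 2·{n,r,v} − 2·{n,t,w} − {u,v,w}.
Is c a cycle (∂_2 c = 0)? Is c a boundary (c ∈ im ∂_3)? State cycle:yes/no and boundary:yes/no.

n_0=10 n_1=36 n_2=45 n_3=19  [Q]
∂1: piv[fg,fj,fn,fr,ft,fu,fv,fw,gx] rk=9  ker:gj,gn,gr,gt,gu,gv,gw,jn,jt,ju,jv,jw,nr,nt,nu,nv,nw,ru,rv,rw,rx,tu,tw,uv,uw,ux,vw
∂2: piv[fgn,fgv,fgw,fjn,fjt,fju,fjv,fjw,fnr,fnt,fnu,fnv,fnw,fru,frv,frw,ftw,fuv,fuw,fvw,gjw,gnr,gnt,gnu,gtu] rk=25  ker:gnv,gnw,grv,gtw,guw,jnt,jnw,jtw,juv,juw,jvw,nru,nrv,ntu,ntw,nuv,nuw,ruw,tuw,uvw
∂3: piv[fgnv,fjnt,fjnw,fjtw,fjuv,fjuw,fjvw,fnrv,fntw,fnuv,fuvw,gnrv,gntu,gntw,gnuw,gtuw] rk=16  ker:jntw,juvw,ntuw
∂2c = {g,j} − {g,r} + {g,v} − {g,w} + {j,n} + {j,v} − {j,w} + {n,w} − {r,v} + {v,w}

cycle:no boundary:no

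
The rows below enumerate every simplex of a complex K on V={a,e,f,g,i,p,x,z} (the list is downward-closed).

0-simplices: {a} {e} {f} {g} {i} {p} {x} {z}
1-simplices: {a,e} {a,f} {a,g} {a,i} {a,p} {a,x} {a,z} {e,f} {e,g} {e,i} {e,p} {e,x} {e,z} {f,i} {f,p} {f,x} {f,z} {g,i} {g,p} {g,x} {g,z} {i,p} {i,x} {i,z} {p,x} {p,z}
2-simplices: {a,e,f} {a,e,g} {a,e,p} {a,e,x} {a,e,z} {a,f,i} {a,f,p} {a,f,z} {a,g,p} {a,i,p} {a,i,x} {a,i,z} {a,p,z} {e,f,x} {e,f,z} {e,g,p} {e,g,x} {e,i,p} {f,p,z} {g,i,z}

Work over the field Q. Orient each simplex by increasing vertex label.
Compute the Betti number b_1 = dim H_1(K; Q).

n_0=8 n_1=26 n_2=20  [Q]
∂1: piv[ae,af,ag,ai,ap,ax,az] rk=7  ker:ef,eg,ei,ep,ex,ez,fi,fp,fx,fz,gi,gp,gx,gz,ip,ix,iz,px,pz
∂2: piv[aef,aeg,aep,aex,aez,afi,afp,afz,agp,aip,aix,aiz,apz,efx,egx,eip,giz] rk=17  ker:efz,egp,fpz
b_1=(26−7)−17=2

b_1=2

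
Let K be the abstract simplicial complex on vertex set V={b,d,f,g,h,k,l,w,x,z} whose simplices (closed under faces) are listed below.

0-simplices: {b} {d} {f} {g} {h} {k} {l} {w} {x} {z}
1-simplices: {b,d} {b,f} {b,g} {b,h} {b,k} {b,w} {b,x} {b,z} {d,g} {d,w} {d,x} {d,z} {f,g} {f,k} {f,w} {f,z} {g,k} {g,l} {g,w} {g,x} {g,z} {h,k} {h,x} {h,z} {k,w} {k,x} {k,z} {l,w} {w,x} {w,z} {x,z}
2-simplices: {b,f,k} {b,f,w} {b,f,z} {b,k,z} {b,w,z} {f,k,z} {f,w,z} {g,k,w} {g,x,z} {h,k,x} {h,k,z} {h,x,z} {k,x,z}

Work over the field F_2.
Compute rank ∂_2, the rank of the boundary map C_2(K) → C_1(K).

n_0=10 n_1=31 n_2=13  [Z2]
∂1: piv[bd,bf,bg,bh,bk,bw,bx,bz,gl] rk=9  ker:dg,dw,dx,dz,fg,fk,fw,fz,gk,gw,gx,gz,hk,hx,hz,kw,kx,kz,lw,wx,wz,xz
∂2: piv[bfk,bfw,bfz,bkz,bwz,gkw,gxz,hkx,hkz,hxz] rk=10  ker:fkz,fwz,kxz
rk∂_2=10

rank∂_2=10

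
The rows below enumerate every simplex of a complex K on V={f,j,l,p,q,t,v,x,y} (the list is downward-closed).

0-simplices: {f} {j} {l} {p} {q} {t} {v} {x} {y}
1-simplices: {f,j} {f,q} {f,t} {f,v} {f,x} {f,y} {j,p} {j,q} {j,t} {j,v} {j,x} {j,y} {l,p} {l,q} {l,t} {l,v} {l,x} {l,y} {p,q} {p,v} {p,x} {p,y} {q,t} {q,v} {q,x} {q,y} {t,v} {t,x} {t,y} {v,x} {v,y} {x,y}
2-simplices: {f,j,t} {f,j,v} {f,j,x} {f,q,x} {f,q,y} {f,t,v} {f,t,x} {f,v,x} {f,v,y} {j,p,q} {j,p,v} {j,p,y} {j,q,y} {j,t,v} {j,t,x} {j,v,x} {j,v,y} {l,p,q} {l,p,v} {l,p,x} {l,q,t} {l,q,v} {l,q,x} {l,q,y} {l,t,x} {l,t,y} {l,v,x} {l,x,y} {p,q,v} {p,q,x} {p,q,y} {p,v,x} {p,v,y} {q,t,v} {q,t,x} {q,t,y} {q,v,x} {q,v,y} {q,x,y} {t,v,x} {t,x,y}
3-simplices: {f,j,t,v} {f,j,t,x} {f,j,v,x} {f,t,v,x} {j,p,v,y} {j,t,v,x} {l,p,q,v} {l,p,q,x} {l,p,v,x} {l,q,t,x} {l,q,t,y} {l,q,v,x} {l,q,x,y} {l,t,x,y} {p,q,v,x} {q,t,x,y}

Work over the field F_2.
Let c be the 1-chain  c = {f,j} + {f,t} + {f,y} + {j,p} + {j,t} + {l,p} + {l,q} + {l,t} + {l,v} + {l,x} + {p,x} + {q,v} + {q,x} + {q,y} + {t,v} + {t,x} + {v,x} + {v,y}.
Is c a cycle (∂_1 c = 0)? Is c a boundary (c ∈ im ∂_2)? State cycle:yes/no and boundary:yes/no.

n_0=9 n_1=32 n_2=41 n_3=16  [Z2]
∂1: piv[fj,fq,ft,fv,fx,fy,jp,lp] rk=8  ker:jq,jt,jv,jx,jy,lq,lt,lv,lx,ly,pq,pv,px,py,qt,qv,qx,qy,tv,tx,ty,vx,vy,xy
∂2: piv[fjt,fjv,fjx,fqx,fqy,ftv,ftx,fvx,fvy,jpq,jpv,jpy,jqy,jvy,lpq,lpv,lpx,lqt,lqv,lqx,lqy,ltx,lty,lxy] rk=24  ker:jtv,jtx,jvx,lvx,pqv,pqx,pqy,pvx,pvy,qtv,qtx,qty,qvx,qvy,qxy,tvx,txy
∂3: piv[fjtv,fjtx,fjvx,ftvx,jpvy,lpqv,lpqx,lpvx,lqtx,lqty,lqvx,lqxy,ltxy] rk=13  ker:jtvx,pqvx,qtxy
∂1c = {f} + {j} + {l} + {p} + {t} + {v} + {x} + {y}

cycle:no boundary:no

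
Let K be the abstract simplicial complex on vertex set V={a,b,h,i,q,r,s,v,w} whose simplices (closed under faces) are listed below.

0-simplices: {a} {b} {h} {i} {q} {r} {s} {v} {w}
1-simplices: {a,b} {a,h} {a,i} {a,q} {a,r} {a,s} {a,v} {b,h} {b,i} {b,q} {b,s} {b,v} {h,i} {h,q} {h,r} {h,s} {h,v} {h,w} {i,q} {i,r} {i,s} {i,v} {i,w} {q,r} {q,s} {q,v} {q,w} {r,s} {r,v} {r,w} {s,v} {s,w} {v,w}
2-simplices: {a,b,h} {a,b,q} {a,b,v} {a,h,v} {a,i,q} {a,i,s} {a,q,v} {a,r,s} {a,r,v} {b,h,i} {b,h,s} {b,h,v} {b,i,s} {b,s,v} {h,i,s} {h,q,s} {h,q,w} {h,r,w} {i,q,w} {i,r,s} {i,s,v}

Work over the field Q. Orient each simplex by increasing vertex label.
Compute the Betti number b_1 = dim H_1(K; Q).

b_1=6

n_0=9 n_1=33 n_2=21  [Q]
∂1: piv[ab,ah,ai,aq,ar,as,av,hw] rk=8  ker:bh,bi,bq,bs,bv,hi,hq,hr,hs,hv,iq,ir,is,iv,iw,qr,qs,qv,qw,rs,rv,rw,sv,sw,vw
∂2: piv[abh,abq,abv,ahv,aiq,ais,aqv,ars,arv,bhi,bhs,bis,bsv,hqs,hqw,hrw,iqw,irs,isv] rk=19  ker:bhv,his
b_1=(33−8)−19=6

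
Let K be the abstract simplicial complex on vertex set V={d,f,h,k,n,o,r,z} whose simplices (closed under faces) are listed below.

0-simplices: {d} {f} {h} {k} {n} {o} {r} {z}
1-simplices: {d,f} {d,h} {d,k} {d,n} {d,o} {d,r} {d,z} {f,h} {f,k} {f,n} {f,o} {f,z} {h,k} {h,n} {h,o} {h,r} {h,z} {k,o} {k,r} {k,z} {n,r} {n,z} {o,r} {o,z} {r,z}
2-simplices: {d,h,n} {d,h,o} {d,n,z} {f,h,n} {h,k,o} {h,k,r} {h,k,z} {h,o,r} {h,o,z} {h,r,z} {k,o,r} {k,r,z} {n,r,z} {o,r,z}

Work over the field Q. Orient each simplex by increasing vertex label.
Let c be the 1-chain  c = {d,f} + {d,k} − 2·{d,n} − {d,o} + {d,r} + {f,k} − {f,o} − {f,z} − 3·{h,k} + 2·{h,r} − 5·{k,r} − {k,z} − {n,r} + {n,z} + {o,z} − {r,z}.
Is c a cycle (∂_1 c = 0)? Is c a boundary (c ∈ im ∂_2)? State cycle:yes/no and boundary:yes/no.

n_0=8 n_1=25 n_2=14  [Q]
∂1: piv[df,dh,dk,dn,do,dr,dz] rk=7  ker:fh,fk,fn,fo,fz,hk,hn,ho,hr,hz,ko,kr,kz,nr,nz,or,oz,rz
∂2: piv[dhn,dho,dnz,fhn,hko,hkr,hkz,hor,hoz,hrz,nrz] rk=11  ker:kor,krz,orz
∂1c = 2·{f} + {h} + 5·{k} − 2·{n} − 3·{o} − 2·{r} − {z}

cycle:no boundary:no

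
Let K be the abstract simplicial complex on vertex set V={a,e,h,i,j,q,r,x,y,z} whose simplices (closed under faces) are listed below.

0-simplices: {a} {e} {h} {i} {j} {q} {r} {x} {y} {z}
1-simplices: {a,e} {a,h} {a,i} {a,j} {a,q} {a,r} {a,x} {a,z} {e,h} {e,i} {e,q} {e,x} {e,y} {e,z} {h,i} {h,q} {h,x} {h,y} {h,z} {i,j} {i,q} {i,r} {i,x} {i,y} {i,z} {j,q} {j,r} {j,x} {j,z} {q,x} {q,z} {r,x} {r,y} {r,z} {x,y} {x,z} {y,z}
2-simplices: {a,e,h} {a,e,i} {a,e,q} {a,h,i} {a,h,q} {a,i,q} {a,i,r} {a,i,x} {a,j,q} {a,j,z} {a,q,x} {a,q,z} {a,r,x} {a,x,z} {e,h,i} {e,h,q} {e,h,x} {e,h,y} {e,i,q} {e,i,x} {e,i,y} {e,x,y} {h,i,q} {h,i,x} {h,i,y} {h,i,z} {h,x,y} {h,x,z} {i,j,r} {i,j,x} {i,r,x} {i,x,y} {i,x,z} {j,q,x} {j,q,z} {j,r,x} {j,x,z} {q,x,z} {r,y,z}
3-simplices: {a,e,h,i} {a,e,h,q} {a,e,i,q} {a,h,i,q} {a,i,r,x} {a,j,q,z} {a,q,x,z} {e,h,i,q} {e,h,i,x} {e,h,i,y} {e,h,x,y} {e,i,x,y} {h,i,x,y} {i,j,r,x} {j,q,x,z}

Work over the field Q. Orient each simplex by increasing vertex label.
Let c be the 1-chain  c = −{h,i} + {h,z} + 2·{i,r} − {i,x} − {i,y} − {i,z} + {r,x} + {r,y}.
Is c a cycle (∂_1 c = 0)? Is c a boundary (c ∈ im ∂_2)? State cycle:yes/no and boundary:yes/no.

n_0=10 n_1=37 n_2=39 n_3=15  [Q]
∂1: piv[ae,ah,ai,aj,aq,ar,ax,az,ey] rk=9  ker:eh,ei,eq,ex,ez,hi,hq,hx,hy,hz,ij,iq,ir,ix,iy,iz,jq,jr,jx,jz,qx,qz,rx,ry,rz,xy,xz,yz
∂2: piv[aeh,aei,aeq,ahi,ahq,aiq,air,aix,ajq,ajz,aqx,aqz,arx,axz,ehx,ehy,eix,eiy,exy,hiz,hxz,ijr,ijx,jqx,ryz] rk=25  ker:ehi,ehq,eiq,hiq,hix,hiy,hxy,irx,ixy,ixz,jqz,jrx,jxz,qxz
∂3: piv[aehi,aehq,aeiq,ahiq,airx,ajqz,aqxz,ehix,ehiy,ehxy,eixy,ijrx,jqxz] rk=13  ker:ehiq,hixy
∂1c = 0
c vs im∂2: residual ≠ 0 ⇒ not boundary

cycle:yes boundary:no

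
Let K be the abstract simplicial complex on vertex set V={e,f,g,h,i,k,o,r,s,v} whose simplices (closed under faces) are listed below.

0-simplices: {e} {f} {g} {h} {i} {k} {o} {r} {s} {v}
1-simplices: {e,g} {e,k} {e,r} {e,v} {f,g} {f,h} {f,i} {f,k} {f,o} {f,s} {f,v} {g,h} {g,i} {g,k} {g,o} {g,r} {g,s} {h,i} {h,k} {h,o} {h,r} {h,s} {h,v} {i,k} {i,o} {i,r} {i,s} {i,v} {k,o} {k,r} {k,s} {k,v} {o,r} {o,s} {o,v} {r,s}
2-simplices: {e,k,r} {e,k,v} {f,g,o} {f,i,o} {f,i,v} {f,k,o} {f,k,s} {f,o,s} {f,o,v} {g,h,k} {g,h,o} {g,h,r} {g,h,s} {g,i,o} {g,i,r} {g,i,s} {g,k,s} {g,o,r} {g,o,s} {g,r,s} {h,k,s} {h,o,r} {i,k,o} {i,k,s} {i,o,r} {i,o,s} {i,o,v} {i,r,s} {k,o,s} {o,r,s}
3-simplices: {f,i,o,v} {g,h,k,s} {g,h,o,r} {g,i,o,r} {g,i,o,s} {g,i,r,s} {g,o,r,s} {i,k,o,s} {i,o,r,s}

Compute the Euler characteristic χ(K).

n_0=10 n_1=36 n_2=30 n_3=9
χ=+10−36+30−9=-5

χ(K)=-5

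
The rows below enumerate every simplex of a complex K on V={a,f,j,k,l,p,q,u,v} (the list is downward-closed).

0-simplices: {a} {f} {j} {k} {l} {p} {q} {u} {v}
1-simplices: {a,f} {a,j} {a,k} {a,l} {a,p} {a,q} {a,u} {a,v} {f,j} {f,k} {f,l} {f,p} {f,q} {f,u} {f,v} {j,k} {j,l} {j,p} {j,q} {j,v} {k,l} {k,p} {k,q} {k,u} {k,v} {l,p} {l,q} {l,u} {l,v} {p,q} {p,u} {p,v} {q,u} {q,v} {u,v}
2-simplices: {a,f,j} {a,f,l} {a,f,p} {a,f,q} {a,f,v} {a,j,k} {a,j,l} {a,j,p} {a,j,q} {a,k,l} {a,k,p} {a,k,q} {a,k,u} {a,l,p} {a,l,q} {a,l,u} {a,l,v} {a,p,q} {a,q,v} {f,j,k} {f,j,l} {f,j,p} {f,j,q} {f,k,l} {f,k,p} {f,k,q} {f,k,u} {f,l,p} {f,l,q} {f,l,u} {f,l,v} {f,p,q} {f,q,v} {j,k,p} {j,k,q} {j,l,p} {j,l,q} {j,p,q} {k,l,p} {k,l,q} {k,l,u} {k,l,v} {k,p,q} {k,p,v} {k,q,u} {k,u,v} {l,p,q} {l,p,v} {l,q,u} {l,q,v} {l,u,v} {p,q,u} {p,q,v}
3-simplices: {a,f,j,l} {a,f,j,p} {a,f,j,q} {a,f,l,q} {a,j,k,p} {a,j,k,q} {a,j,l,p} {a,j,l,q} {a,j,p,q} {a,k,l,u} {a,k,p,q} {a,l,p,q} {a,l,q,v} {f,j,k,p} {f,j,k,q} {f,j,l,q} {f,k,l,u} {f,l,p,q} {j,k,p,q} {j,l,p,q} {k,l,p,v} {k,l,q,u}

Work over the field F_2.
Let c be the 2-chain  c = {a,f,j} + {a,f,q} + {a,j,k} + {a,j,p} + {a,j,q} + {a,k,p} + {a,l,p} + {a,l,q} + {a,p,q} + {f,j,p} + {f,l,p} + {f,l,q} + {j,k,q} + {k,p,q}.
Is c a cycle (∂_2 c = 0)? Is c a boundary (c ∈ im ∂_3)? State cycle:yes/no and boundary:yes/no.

cycle:yes boundary:no

n_0=9 n_1=35 n_2=53 n_3=22  [Z2]
∂1: piv[af,aj,ak,al,ap,aq,au,av] rk=8  ker:fj,fk,fl,fp,fq,fu,fv,jk,jl,jp,jq,jv,kl,kp,kq,ku,kv,lp,lq,lu,lv,pq,pu,pv,qu,qv,uv
∂2: piv[afj,afl,afp,afq,afv,ajk,ajl,ajp,ajq,akl,akp,akq,aku,alp,alq,alu,alv,apq,aqv,fjk,fku,klv,kpv,kqu,kuv,pqu] rk=26  ker:fjl,fjp,fjq,fkl,fkp,fkq,flp,flq,flu,flv,fpq,fqv,jkp,jkq,jlp,jlq,jpq,klp,klq,klu,kpq,lpq,lpv,lqu,lqv,luv,pqv
∂3: piv[afjl,afjp,afjq,aflq,ajkp,ajkq,ajlp,ajlq,ajpq,aklu,akpq,alpq,alqv,fjkp,fjkq,fklu,flpq,klpv,klqu] rk=19  ker:fjlq,jkpq,jlpq
∂2c = 0
c vs im∂3: residual ≠ 0 ⇒ not boundary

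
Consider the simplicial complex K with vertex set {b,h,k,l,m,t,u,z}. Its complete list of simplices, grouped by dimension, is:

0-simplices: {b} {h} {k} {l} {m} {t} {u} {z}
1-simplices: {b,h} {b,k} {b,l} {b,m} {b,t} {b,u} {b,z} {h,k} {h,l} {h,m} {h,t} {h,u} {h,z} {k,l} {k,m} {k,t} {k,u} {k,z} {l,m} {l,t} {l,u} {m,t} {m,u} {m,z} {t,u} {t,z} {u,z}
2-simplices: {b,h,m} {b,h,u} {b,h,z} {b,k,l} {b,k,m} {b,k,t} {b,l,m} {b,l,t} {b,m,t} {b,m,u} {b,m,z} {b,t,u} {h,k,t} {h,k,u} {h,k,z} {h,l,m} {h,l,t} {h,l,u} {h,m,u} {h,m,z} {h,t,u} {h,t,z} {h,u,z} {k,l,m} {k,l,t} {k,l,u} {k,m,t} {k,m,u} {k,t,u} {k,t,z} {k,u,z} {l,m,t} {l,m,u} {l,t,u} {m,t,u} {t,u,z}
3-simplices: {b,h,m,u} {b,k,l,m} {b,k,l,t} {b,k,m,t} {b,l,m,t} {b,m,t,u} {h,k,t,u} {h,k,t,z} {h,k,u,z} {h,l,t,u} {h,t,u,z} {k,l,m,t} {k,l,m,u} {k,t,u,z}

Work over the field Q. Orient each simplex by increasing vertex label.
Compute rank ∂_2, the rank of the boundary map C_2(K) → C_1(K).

n_0=8 n_1=27 n_2=36 n_3=14  [Q]
∂1: piv[bh,bk,bl,bm,bt,bu,bz] rk=7  ker:hk,hl,hm,ht,hu,hz,kl,km,kt,ku,kz,lm,lt,lu,mt,mu,mz,tu,tz,uz
∂2: piv[bhm,bhu,bhz,bkl,bkm,bkt,blm,blt,bmt,bmu,bmz,btu,hkt,hku,hkz,hlm,hlt,hlu,htz,huz] rk=20  ker:hmu,hmz,htu,klm,klt,klu,kmt,kmu,ktu,ktz,kuz,lmt,lmu,ltu,mtu,tuz
∂3: piv[bhmu,bklm,bklt,bkmt,blmt,bmtu,hktu,hktz,hkuz,hltu,htuz,klmu] rk=12  ker:klmt,ktuz
rk∂_2=20

rank∂_2=20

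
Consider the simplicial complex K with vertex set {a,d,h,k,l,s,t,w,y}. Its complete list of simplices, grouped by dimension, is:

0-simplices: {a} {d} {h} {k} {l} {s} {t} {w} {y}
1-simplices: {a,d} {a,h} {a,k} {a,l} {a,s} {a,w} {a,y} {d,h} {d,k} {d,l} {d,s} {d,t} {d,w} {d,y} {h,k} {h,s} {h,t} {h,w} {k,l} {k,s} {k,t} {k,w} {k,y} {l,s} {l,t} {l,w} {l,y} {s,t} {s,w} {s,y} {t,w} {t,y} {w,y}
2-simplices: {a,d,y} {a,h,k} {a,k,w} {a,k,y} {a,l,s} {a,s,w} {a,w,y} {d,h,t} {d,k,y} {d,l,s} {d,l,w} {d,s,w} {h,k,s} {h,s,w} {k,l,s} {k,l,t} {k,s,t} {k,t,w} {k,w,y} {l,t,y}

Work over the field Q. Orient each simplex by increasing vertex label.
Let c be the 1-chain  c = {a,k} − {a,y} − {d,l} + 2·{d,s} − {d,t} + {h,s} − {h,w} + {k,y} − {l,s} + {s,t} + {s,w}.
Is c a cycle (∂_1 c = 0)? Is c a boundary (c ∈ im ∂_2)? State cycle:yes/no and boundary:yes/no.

n_0=9 n_1=33 n_2=20  [Q]
∂1: piv[ad,ah,ak,al,as,aw,ay,dt] rk=8  ker:dh,dk,dl,ds,dw,dy,hk,hs,ht,hw,kl,ks,kt,kw,ky,ls,lt,lw,ly,st,sw,sy,tw,ty,wy
∂2: piv[ady,ahk,akw,aky,als,asw,awy,dht,dky,dls,dlw,dsw,hks,hsw,kls,klt,kst,ktw,lty] rk=19  ker:kwy
∂1c = 0
c vs im∂2: residual ≠ 0 ⇒ not boundary

cycle:yes boundary:no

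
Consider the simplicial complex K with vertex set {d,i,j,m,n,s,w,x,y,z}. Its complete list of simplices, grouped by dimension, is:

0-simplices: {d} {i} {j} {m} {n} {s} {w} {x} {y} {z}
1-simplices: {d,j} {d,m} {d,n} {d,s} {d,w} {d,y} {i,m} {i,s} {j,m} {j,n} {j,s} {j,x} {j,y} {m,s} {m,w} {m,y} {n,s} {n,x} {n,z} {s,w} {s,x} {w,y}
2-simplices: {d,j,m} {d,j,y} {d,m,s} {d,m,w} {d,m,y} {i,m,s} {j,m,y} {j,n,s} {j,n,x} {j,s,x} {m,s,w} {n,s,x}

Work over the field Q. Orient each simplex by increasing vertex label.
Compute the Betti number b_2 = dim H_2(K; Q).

n_0=10 n_1=22 n_2=12  [Q]
∂1: piv[dj,dm,dn,ds,dw,dy,im,jx,nz] rk=9  ker:is,jm,jn,js,jy,ms,mw,my,ns,nx,sw,sx,wy
∂2: piv[djm,djy,dms,dmw,dmy,ims,jns,jnx,jsx,msw] rk=10  ker:jmy,nsx
b_2=(12−10)−0=2

b_2=2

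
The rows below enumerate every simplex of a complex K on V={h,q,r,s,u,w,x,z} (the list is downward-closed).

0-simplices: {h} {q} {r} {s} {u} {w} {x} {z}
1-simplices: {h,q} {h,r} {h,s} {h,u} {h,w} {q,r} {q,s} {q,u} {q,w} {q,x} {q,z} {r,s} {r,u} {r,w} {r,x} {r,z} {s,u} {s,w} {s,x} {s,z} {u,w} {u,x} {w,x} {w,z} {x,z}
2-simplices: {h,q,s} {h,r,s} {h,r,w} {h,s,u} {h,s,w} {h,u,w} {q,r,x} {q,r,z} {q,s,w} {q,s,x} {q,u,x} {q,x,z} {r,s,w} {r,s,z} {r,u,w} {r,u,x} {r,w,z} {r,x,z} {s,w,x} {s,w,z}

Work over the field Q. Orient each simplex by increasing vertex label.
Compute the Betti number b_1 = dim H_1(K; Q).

b_1=1

n_0=8 n_1=25 n_2=20  [Q]
∂1: piv[hq,hr,hs,hu,hw,qx,qz] rk=7  ker:qr,qs,qu,qw,rs,ru,rw,rx,rz,su,sw,sx,sz,uw,ux,wx,wz,xz
∂2: piv[hqs,hrs,hrw,hsu,hsw,huw,qrx,qrz,qsw,qsx,qux,qxz,rsz,ruw,rux,rwz,swx] rk=17  ker:rsw,rxz,swz
b_1=(25−7)−17=1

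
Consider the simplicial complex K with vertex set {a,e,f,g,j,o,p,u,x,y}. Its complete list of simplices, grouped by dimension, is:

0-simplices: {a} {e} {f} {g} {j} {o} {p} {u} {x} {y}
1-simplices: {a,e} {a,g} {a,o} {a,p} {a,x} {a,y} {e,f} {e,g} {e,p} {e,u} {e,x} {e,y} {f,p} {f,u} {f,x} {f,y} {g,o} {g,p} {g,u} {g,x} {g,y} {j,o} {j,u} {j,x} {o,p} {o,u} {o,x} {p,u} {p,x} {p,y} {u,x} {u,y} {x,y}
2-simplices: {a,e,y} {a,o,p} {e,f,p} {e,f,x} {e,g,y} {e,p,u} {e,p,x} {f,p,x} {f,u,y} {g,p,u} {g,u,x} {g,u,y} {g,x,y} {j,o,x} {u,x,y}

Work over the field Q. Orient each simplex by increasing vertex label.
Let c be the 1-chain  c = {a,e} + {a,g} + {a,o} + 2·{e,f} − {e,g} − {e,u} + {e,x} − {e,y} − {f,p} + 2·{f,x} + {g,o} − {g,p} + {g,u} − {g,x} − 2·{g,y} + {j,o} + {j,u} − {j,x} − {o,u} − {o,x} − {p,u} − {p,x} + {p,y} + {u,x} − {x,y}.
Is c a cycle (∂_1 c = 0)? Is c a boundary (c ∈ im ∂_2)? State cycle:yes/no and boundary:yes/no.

cycle:no boundary:no

n_0=10 n_1=33 n_2=15  [Q]
∂1: piv[ae,ag,ao,ap,ax,ay,ef,eu,jo] rk=9  ker:eg,ep,ex,ey,fp,fu,fx,fy,go,gp,gu,gx,gy,ju,jx,op,ou,ox,pu,px,py,ux,uy,xy
∂2: piv[aey,aop,efp,efx,egy,epu,epx,fuy,gpu,gux,guy,gxy,jox] rk=13  ker:fpx,uxy
∂1c = −3·{a} + {e} + {f} + 2·{g} − {j} + 5·{o} − {p} − 2·{u} + {x} − 3·{y}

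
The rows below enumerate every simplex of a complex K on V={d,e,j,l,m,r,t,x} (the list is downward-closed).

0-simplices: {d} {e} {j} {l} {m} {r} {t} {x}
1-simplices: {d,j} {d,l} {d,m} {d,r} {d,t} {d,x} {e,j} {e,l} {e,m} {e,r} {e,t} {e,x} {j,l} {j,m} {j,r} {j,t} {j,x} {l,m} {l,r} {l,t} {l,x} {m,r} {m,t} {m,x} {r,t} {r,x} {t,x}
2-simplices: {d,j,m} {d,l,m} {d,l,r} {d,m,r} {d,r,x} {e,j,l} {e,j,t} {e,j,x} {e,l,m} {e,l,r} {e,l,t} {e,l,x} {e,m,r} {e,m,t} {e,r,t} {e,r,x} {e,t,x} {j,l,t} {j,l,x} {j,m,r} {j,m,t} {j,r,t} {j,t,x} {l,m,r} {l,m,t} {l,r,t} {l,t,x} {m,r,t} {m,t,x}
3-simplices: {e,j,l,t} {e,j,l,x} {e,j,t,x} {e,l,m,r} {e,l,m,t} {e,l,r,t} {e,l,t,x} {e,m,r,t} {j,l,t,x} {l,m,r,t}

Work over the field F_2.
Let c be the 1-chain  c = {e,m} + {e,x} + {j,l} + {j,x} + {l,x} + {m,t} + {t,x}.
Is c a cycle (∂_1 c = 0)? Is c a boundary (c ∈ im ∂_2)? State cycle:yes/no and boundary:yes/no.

n_0=8 n_1=27 n_2=29 n_3=10  [Z2]
∂1: piv[dj,dl,dm,dr,dt,dx,ej] rk=7  ker:el,em,er,et,ex,jl,jm,jr,jt,jx,lm,lr,lt,lx,mr,mt,mx,rt,rx,tx
∂2: piv[djm,dlm,dlr,dmr,drx,ejl,ejt,ejx,elm,elr,elt,elx,emt,ert,erx,etx,jmr,jmt,mtx] rk=19  ker:emr,jlt,jlx,jrt,jtx,lmr,lmt,lrt,ltx,mrt
∂3: piv[ejlt,ejlx,ejtx,elmr,elmt,elrt,eltx,emrt] rk=8  ker:jltx,lmrt
∂1c = 0
c vs im∂2: reduces to 0 ⇒ boundary

cycle:yes boundary:yes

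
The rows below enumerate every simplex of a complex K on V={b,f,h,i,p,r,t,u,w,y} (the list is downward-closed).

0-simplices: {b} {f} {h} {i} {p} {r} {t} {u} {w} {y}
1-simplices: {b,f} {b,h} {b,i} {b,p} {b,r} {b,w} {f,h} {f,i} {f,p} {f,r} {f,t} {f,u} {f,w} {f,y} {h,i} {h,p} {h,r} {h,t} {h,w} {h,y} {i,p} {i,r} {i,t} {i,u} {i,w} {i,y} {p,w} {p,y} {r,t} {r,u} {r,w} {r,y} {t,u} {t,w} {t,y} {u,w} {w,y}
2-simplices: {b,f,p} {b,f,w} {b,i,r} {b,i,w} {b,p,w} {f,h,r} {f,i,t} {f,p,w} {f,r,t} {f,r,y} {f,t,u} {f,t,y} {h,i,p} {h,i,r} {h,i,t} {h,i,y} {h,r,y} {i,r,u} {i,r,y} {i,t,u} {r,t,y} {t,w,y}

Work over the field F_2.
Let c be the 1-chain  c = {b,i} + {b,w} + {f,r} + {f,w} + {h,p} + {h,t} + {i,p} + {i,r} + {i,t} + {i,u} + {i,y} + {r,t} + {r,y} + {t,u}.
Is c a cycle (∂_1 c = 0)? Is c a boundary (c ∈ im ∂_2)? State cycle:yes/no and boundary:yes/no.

cycle:yes boundary:no

n_0=10 n_1=37 n_2=22  [Z2]
∂1: piv[bf,bh,bi,bp,br,bw,ft,fu,fy] rk=9  ker:fh,fi,fp,fr,fw,hi,hp,hr,ht,hw,hy,ip,ir,it,iu,iw,iy,pw,py,rt,ru,rw,ry,tu,tw,ty,uw,wy
∂2: piv[bfp,bfw,bir,biw,bpw,fhr,fit,frt,fry,ftu,fty,hip,hir,hit,hiy,hry,iru,itu,twy] rk=19  ker:fpw,iry,rty
∂1c = 0
c vs im∂2: residual ≠ 0 ⇒ not boundary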